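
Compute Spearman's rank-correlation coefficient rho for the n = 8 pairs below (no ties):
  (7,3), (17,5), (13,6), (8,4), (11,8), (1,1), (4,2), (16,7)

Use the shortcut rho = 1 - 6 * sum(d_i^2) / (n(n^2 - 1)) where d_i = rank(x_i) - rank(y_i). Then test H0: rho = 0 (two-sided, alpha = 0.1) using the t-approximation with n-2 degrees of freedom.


Step 1: Rank x and y separately (midranks; no ties here).
rank(x): 7->3, 17->8, 13->6, 8->4, 11->5, 1->1, 4->2, 16->7
rank(y): 3->3, 5->5, 6->6, 4->4, 8->8, 1->1, 2->2, 7->7
Step 2: d_i = R_x(i) - R_y(i); compute d_i^2.
  (3-3)^2=0, (8-5)^2=9, (6-6)^2=0, (4-4)^2=0, (5-8)^2=9, (1-1)^2=0, (2-2)^2=0, (7-7)^2=0
sum(d^2) = 18.
Step 3: rho = 1 - 6*18 / (8*(8^2 - 1)) = 1 - 108/504 = 0.785714.
Step 4: Under H0, t = rho * sqrt((n-2)/(1-rho^2)) = 3.1113 ~ t(6).
Step 5: Two-sided p-value from the t-distribution with 6 df = 0.020815.
Step 6: alpha = 0.1. reject H0.

rho = 0.7857, p = 0.020815, reject H0 at alpha = 0.1.


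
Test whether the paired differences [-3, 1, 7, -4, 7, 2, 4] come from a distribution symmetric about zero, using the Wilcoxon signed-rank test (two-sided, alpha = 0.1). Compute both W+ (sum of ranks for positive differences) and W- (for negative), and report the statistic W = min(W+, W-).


Step 1: Drop any zero differences (none here) and take |d_i|.
|d| = [3, 1, 7, 4, 7, 2, 4]
Step 2: Midrank |d_i| (ties get averaged ranks).
ranks: |3|->3, |1|->1, |7|->6.5, |4|->4.5, |7|->6.5, |2|->2, |4|->4.5
Step 3: Attach original signs; sum ranks with positive sign and with negative sign.
W+ = 1 + 6.5 + 6.5 + 2 + 4.5 = 20.5
W- = 3 + 4.5 = 7.5
(Check: W+ + W- = 28 should equal n(n+1)/2 = 28.)
Step 4: Test statistic W = min(W+, W-) = 7.5.
Step 5: Ties in |d|, so use the tie-corrected normal approximation.
        E[W] = n(n+1)/4 = 7*8/4 = 14.
        Tie groups: |d|=4 (t=2), |d|=7 (t=2); sum(t^3 - t) = 12.
        Var[W] = n(n+1)(2n+1)/24 - sum(t^3-t)/48 = 840/24 - 12/48 = 34.75.
        z = (W - E[W]) / sqrt(Var[W]) = (7.5 - 14) / 5.8949 = -1.1026.
        Two-sided p = 2*Phi(z) = 0.270181.
Step 6: alpha = 0.1. fail to reject H0.

W+ = 20.5, W- = 7.5, W = min = 7.5, p = 0.270181, fail to reject H0.


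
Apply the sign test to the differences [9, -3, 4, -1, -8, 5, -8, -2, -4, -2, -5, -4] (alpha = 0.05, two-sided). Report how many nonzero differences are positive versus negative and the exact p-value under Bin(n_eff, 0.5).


Step 1: Discard zero differences. Original n = 12; n_eff = number of nonzero differences = 12.
Nonzero differences (with sign): +9, -3, +4, -1, -8, +5, -8, -2, -4, -2, -5, -4
Step 2: Count signs: positive = 3, negative = 9.
Step 3: Under H0: P(positive) = 0.5, so the number of positives S ~ Bin(12, 0.5).
Step 4: Two-sided exact p-value = sum of Bin(12,0.5) probabilities at or below the observed probability = 0.145996.
Step 5: alpha = 0.05. fail to reject H0.

n_eff = 12, pos = 3, neg = 9, p = 0.145996, fail to reject H0.


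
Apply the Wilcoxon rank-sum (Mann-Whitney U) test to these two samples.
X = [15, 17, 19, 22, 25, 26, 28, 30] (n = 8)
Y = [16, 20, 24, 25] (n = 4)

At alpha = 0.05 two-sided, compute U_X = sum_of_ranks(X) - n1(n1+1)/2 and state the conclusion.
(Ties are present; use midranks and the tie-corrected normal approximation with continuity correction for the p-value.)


Step 1: Combine and sort all 12 observations; assign midranks.
sorted (value, group): (15,X), (16,Y), (17,X), (19,X), (20,Y), (22,X), (24,Y), (25,X), (25,Y), (26,X), (28,X), (30,X)
ranks: 15->1, 16->2, 17->3, 19->4, 20->5, 22->6, 24->7, 25->8.5, 25->8.5, 26->10, 28->11, 30->12
Step 2: Rank sum for X: R1 = 1 + 3 + 4 + 6 + 8.5 + 10 + 11 + 12 = 55.5.
Step 3: U_X = R1 - n1(n1+1)/2 = 55.5 - 8*9/2 = 55.5 - 36 = 19.5.
       U_Y = n1*n2 - U_X = 32 - 19.5 = 12.5.
Step 4: Ties are present, so use the tie-corrected normal approximation (with continuity correction) for the p-value.
Step 5: p-value = 0.609759; compare to alpha = 0.05. fail to reject H0.

U_X = 19.5, p = 0.609759, fail to reject H0 at alpha = 0.05.


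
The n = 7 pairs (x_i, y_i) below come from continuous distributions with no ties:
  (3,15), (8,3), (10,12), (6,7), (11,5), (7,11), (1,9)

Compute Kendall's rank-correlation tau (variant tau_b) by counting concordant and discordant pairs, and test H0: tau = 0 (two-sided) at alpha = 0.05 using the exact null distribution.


Step 1: Enumerate the 21 unordered pairs (i,j) with i<j and classify each by sign(x_j-x_i) * sign(y_j-y_i).
  (1,2):dx=+5,dy=-12->D; (1,3):dx=+7,dy=-3->D; (1,4):dx=+3,dy=-8->D; (1,5):dx=+8,dy=-10->D
  (1,6):dx=+4,dy=-4->D; (1,7):dx=-2,dy=-6->C; (2,3):dx=+2,dy=+9->C; (2,4):dx=-2,dy=+4->D
  (2,5):dx=+3,dy=+2->C; (2,6):dx=-1,dy=+8->D; (2,7):dx=-7,dy=+6->D; (3,4):dx=-4,dy=-5->C
  (3,5):dx=+1,dy=-7->D; (3,6):dx=-3,dy=-1->C; (3,7):dx=-9,dy=-3->C; (4,5):dx=+5,dy=-2->D
  (4,6):dx=+1,dy=+4->C; (4,7):dx=-5,dy=+2->D; (5,6):dx=-4,dy=+6->D; (5,7):dx=-10,dy=+4->D
  (6,7):dx=-6,dy=-2->C
Step 2: C = 8, D = 13, total pairs = 21.
Step 3: tau = (C - D)/(n(n-1)/2) = (8 - 13)/21 = -0.238095.
Step 4: Exact two-sided p-value (enumerate n! = 5040 permutations of y under H0): p = 0.561905.
Step 5: alpha = 0.05. fail to reject H0.

tau_b = -0.2381 (C=8, D=13), p = 0.561905, fail to reject H0.


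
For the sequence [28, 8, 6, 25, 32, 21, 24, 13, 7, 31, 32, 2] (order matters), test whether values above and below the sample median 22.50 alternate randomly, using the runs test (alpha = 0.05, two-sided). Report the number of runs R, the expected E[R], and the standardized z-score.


Step 1: Compute median = 22.50; label A = above, B = below.
Labels in order: ABBAABABBAAB  (n_A = 6, n_B = 6)
Step 2: Count runs R = 8.
Step 3: Under H0 (random ordering), E[R] = 2*n_A*n_B/(n_A+n_B) + 1 = 2*6*6/12 + 1 = 7.0000.
        Var[R] = 2*n_A*n_B*(2*n_A*n_B - n_A - n_B) / ((n_A+n_B)^2 * (n_A+n_B-1)) = 4320/1584 = 2.7273.
        SD[R] = 1.6514.
Step 4: Continuity-corrected z = (R - 0.5 - E[R]) / SD[R] = (8 - 0.5 - 7.0000) / 1.6514 = 0.3028.
Step 5: Two-sided p-value via normal approximation = 2*(1 - Phi(|z|)) = 0.762069.
Step 6: alpha = 0.05. fail to reject H0.

R = 8, z = 0.3028, p = 0.762069, fail to reject H0.


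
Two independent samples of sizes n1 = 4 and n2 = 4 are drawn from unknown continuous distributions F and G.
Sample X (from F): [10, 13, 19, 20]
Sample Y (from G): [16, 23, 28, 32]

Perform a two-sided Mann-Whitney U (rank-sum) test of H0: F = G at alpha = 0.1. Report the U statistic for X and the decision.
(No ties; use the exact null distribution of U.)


Step 1: Combine and sort all 8 observations; assign midranks.
sorted (value, group): (10,X), (13,X), (16,Y), (19,X), (20,X), (23,Y), (28,Y), (32,Y)
ranks: 10->1, 13->2, 16->3, 19->4, 20->5, 23->6, 28->7, 32->8
Step 2: Rank sum for X: R1 = 1 + 2 + 4 + 5 = 12.
Step 3: U_X = R1 - n1(n1+1)/2 = 12 - 4*5/2 = 12 - 10 = 2.
       U_Y = n1*n2 - U_X = 16 - 2 = 14.
Step 4: No ties, so the exact null distribution of U (based on enumerating the C(8,4) = 70 equally likely rank assignments) gives the two-sided p-value.
Step 5: p-value = 0.114286; compare to alpha = 0.1. fail to reject H0.

U_X = 2, p = 0.114286, fail to reject H0 at alpha = 0.1.


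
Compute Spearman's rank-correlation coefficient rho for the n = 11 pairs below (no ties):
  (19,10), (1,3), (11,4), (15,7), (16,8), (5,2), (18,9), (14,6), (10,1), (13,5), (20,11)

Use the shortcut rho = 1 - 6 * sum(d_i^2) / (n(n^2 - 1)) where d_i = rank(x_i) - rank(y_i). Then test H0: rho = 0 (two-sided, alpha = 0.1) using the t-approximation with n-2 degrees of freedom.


Step 1: Rank x and y separately (midranks; no ties here).
rank(x): 19->10, 1->1, 11->4, 15->7, 16->8, 5->2, 18->9, 14->6, 10->3, 13->5, 20->11
rank(y): 10->10, 3->3, 4->4, 7->7, 8->8, 2->2, 9->9, 6->6, 1->1, 5->5, 11->11
Step 2: d_i = R_x(i) - R_y(i); compute d_i^2.
  (10-10)^2=0, (1-3)^2=4, (4-4)^2=0, (7-7)^2=0, (8-8)^2=0, (2-2)^2=0, (9-9)^2=0, (6-6)^2=0, (3-1)^2=4, (5-5)^2=0, (11-11)^2=0
sum(d^2) = 8.
Step 3: rho = 1 - 6*8 / (11*(11^2 - 1)) = 1 - 48/1320 = 0.963636.
Step 4: Under H0, t = rho * sqrt((n-2)/(1-rho^2)) = 10.8186 ~ t(9).
Step 5: Two-sided p-value from the t-distribution with 9 df = 0.000002.
Step 6: alpha = 0.1. reject H0.

rho = 0.9636, p = 0.000002, reject H0 at alpha = 0.1.


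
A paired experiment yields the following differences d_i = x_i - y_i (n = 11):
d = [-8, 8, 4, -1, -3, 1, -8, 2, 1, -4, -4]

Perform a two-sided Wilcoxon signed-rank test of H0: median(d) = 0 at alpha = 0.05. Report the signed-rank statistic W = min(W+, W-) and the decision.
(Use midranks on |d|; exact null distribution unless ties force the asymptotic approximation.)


Step 1: Drop any zero differences (none here) and take |d_i|.
|d| = [8, 8, 4, 1, 3, 1, 8, 2, 1, 4, 4]
Step 2: Midrank |d_i| (ties get averaged ranks).
ranks: |8|->10, |8|->10, |4|->7, |1|->2, |3|->5, |1|->2, |8|->10, |2|->4, |1|->2, |4|->7, |4|->7
Step 3: Attach original signs; sum ranks with positive sign and with negative sign.
W+ = 10 + 7 + 2 + 4 + 2 = 25
W- = 10 + 2 + 5 + 10 + 7 + 7 = 41
(Check: W+ + W- = 66 should equal n(n+1)/2 = 66.)
Step 4: Test statistic W = min(W+, W-) = 25.
Step 5: Ties in |d|, so use the tie-corrected normal approximation.
        E[W] = n(n+1)/4 = 11*12/4 = 33.
        Tie groups: |d|=1 (t=3), |d|=4 (t=3), |d|=8 (t=3); sum(t^3 - t) = 72.
        Var[W] = n(n+1)(2n+1)/24 - sum(t^3-t)/48 = 3036/24 - 72/48 = 125.
        z = (W - E[W]) / sqrt(Var[W]) = (25 - 33) / 11.1803 = -0.7155.
        Two-sided p = 2*Phi(z) = 0.474274.
Step 6: alpha = 0.05. fail to reject H0.

W+ = 25, W- = 41, W = min = 25, p = 0.474274, fail to reject H0.


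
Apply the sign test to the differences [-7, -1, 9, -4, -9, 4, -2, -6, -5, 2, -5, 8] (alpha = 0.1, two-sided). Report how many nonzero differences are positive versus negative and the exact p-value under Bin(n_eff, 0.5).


Step 1: Discard zero differences. Original n = 12; n_eff = number of nonzero differences = 12.
Nonzero differences (with sign): -7, -1, +9, -4, -9, +4, -2, -6, -5, +2, -5, +8
Step 2: Count signs: positive = 4, negative = 8.
Step 3: Under H0: P(positive) = 0.5, so the number of positives S ~ Bin(12, 0.5).
Step 4: Two-sided exact p-value = sum of Bin(12,0.5) probabilities at or below the observed probability = 0.387695.
Step 5: alpha = 0.1. fail to reject H0.

n_eff = 12, pos = 4, neg = 8, p = 0.387695, fail to reject H0.


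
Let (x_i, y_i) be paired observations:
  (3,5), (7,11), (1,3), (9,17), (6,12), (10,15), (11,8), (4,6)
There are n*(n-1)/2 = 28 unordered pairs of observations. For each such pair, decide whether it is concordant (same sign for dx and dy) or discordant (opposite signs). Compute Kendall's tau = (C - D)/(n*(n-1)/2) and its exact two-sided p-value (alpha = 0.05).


Step 1: Enumerate the 28 unordered pairs (i,j) with i<j and classify each by sign(x_j-x_i) * sign(y_j-y_i).
  (1,2):dx=+4,dy=+6->C; (1,3):dx=-2,dy=-2->C; (1,4):dx=+6,dy=+12->C; (1,5):dx=+3,dy=+7->C
  (1,6):dx=+7,dy=+10->C; (1,7):dx=+8,dy=+3->C; (1,8):dx=+1,dy=+1->C; (2,3):dx=-6,dy=-8->C
  (2,4):dx=+2,dy=+6->C; (2,5):dx=-1,dy=+1->D; (2,6):dx=+3,dy=+4->C; (2,7):dx=+4,dy=-3->D
  (2,8):dx=-3,dy=-5->C; (3,4):dx=+8,dy=+14->C; (3,5):dx=+5,dy=+9->C; (3,6):dx=+9,dy=+12->C
  (3,7):dx=+10,dy=+5->C; (3,8):dx=+3,dy=+3->C; (4,5):dx=-3,dy=-5->C; (4,6):dx=+1,dy=-2->D
  (4,7):dx=+2,dy=-9->D; (4,8):dx=-5,dy=-11->C; (5,6):dx=+4,dy=+3->C; (5,7):dx=+5,dy=-4->D
  (5,8):dx=-2,dy=-6->C; (6,7):dx=+1,dy=-7->D; (6,8):dx=-6,dy=-9->C; (7,8):dx=-7,dy=-2->C
Step 2: C = 22, D = 6, total pairs = 28.
Step 3: tau = (C - D)/(n(n-1)/2) = (22 - 6)/28 = 0.571429.
Step 4: Exact two-sided p-value (enumerate n! = 40320 permutations of y under H0): p = 0.061012.
Step 5: alpha = 0.05. fail to reject H0.

tau_b = 0.5714 (C=22, D=6), p = 0.061012, fail to reject H0.


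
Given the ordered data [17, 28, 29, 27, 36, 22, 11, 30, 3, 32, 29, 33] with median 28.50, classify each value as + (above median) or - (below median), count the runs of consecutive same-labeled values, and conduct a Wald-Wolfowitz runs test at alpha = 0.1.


Step 1: Compute median = 28.50; label A = above, B = below.
Labels in order: BBABABBABAAA  (n_A = 6, n_B = 6)
Step 2: Count runs R = 8.
Step 3: Under H0 (random ordering), E[R] = 2*n_A*n_B/(n_A+n_B) + 1 = 2*6*6/12 + 1 = 7.0000.
        Var[R] = 2*n_A*n_B*(2*n_A*n_B - n_A - n_B) / ((n_A+n_B)^2 * (n_A+n_B-1)) = 4320/1584 = 2.7273.
        SD[R] = 1.6514.
Step 4: Continuity-corrected z = (R - 0.5 - E[R]) / SD[R] = (8 - 0.5 - 7.0000) / 1.6514 = 0.3028.
Step 5: Two-sided p-value via normal approximation = 2*(1 - Phi(|z|)) = 0.762069.
Step 6: alpha = 0.1. fail to reject H0.

R = 8, z = 0.3028, p = 0.762069, fail to reject H0.


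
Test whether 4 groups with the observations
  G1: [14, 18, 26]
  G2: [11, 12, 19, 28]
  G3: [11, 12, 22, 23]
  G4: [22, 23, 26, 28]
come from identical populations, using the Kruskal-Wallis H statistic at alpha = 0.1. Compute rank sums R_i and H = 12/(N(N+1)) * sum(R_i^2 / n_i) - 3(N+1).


Step 1: Combine all N = 15 observations and assign midranks.
sorted (value, group, rank): (11,G2,1.5), (11,G3,1.5), (12,G2,3.5), (12,G3,3.5), (14,G1,5), (18,G1,6), (19,G2,7), (22,G3,8.5), (22,G4,8.5), (23,G3,10.5), (23,G4,10.5), (26,G1,12.5), (26,G4,12.5), (28,G2,14.5), (28,G4,14.5)
Step 2: Sum ranks within each group.
R_1 = 23.5 (n_1 = 3)
R_2 = 26.5 (n_2 = 4)
R_3 = 24 (n_3 = 4)
R_4 = 46 (n_4 = 4)
Step 3: H = 12/(N(N+1)) * sum(R_i^2/n_i) - 3(N+1)
     = 12/(15*16) * (23.5^2/3 + 26.5^2/4 + 24^2/4 + 46^2/4) - 3*16
     = 0.050000 * 1032.65 - 48
     = 3.632292.
Step 4: Ties present; correction factor C = 1 - 36/(15^3 - 15) = 0.989286. Corrected H = 3.632292 / 0.989286 = 3.671631.
Step 5: Under H0, H ~ chi^2(3); p-value = 0.299175.
Step 6: alpha = 0.1. fail to reject H0.

H = 3.6716, df = 3, p = 0.299175, fail to reject H0.


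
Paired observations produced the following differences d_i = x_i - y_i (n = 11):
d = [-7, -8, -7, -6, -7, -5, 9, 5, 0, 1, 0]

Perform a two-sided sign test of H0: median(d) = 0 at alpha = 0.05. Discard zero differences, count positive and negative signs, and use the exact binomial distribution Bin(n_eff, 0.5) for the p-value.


Step 1: Discard zero differences. Original n = 11; n_eff = number of nonzero differences = 9.
Nonzero differences (with sign): -7, -8, -7, -6, -7, -5, +9, +5, +1
Step 2: Count signs: positive = 3, negative = 6.
Step 3: Under H0: P(positive) = 0.5, so the number of positives S ~ Bin(9, 0.5).
Step 4: Two-sided exact p-value = sum of Bin(9,0.5) probabilities at or below the observed probability = 0.507812.
Step 5: alpha = 0.05. fail to reject H0.

n_eff = 9, pos = 3, neg = 6, p = 0.507812, fail to reject H0.


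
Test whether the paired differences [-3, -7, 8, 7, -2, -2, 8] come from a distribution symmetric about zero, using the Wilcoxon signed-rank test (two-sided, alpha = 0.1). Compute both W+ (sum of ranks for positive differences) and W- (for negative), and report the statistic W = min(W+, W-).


Step 1: Drop any zero differences (none here) and take |d_i|.
|d| = [3, 7, 8, 7, 2, 2, 8]
Step 2: Midrank |d_i| (ties get averaged ranks).
ranks: |3|->3, |7|->4.5, |8|->6.5, |7|->4.5, |2|->1.5, |2|->1.5, |8|->6.5
Step 3: Attach original signs; sum ranks with positive sign and with negative sign.
W+ = 6.5 + 4.5 + 6.5 = 17.5
W- = 3 + 4.5 + 1.5 + 1.5 = 10.5
(Check: W+ + W- = 28 should equal n(n+1)/2 = 28.)
Step 4: Test statistic W = min(W+, W-) = 10.5.
Step 5: Ties in |d|, so use the tie-corrected normal approximation.
        E[W] = n(n+1)/4 = 7*8/4 = 14.
        Tie groups: |d|=2 (t=2), |d|=7 (t=2), |d|=8 (t=2); sum(t^3 - t) = 18.
        Var[W] = n(n+1)(2n+1)/24 - sum(t^3-t)/48 = 840/24 - 18/48 = 34.625.
        z = (W - E[W]) / sqrt(Var[W]) = (10.5 - 14) / 5.8843 = -0.5948.
        Two-sided p = 2*Phi(z) = 0.551975.
Step 6: alpha = 0.1. fail to reject H0.

W+ = 17.5, W- = 10.5, W = min = 10.5, p = 0.551975, fail to reject H0.


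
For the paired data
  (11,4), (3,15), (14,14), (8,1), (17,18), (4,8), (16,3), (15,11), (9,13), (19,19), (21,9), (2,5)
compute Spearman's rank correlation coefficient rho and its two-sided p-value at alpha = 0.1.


Step 1: Rank x and y separately (midranks; no ties here).
rank(x): 11->6, 3->2, 14->7, 8->4, 17->10, 4->3, 16->9, 15->8, 9->5, 19->11, 21->12, 2->1
rank(y): 4->3, 15->10, 14->9, 1->1, 18->11, 8->5, 3->2, 11->7, 13->8, 19->12, 9->6, 5->4
Step 2: d_i = R_x(i) - R_y(i); compute d_i^2.
  (6-3)^2=9, (2-10)^2=64, (7-9)^2=4, (4-1)^2=9, (10-11)^2=1, (3-5)^2=4, (9-2)^2=49, (8-7)^2=1, (5-8)^2=9, (11-12)^2=1, (12-6)^2=36, (1-4)^2=9
sum(d^2) = 196.
Step 3: rho = 1 - 6*196 / (12*(12^2 - 1)) = 1 - 1176/1716 = 0.314685.
Step 4: Under H0, t = rho * sqrt((n-2)/(1-rho^2)) = 1.0484 ~ t(10).
Step 5: Two-sided p-value from the t-distribution with 10 df = 0.319139.
Step 6: alpha = 0.1. fail to reject H0.

rho = 0.3147, p = 0.319139, fail to reject H0 at alpha = 0.1.


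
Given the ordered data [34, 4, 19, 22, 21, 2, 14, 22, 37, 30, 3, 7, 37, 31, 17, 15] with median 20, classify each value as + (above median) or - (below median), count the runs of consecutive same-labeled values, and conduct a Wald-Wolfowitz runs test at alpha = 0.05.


Step 1: Compute median = 20; label A = above, B = below.
Labels in order: ABBAABBAAABBAABB  (n_A = 8, n_B = 8)
Step 2: Count runs R = 8.
Step 3: Under H0 (random ordering), E[R] = 2*n_A*n_B/(n_A+n_B) + 1 = 2*8*8/16 + 1 = 9.0000.
        Var[R] = 2*n_A*n_B*(2*n_A*n_B - n_A - n_B) / ((n_A+n_B)^2 * (n_A+n_B-1)) = 14336/3840 = 3.7333.
        SD[R] = 1.9322.
Step 4: Continuity-corrected z = (R + 0.5 - E[R]) / SD[R] = (8 + 0.5 - 9.0000) / 1.9322 = -0.2588.
Step 5: Two-sided p-value via normal approximation = 2*(1 - Phi(|z|)) = 0.795809.
Step 6: alpha = 0.05. fail to reject H0.

R = 8, z = -0.2588, p = 0.795809, fail to reject H0.


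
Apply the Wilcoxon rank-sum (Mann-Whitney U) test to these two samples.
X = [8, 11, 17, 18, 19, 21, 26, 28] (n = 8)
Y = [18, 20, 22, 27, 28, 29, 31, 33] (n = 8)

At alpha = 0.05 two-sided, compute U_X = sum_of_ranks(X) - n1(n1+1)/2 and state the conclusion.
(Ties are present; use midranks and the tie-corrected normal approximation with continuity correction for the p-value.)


Step 1: Combine and sort all 16 observations; assign midranks.
sorted (value, group): (8,X), (11,X), (17,X), (18,X), (18,Y), (19,X), (20,Y), (21,X), (22,Y), (26,X), (27,Y), (28,X), (28,Y), (29,Y), (31,Y), (33,Y)
ranks: 8->1, 11->2, 17->3, 18->4.5, 18->4.5, 19->6, 20->7, 21->8, 22->9, 26->10, 27->11, 28->12.5, 28->12.5, 29->14, 31->15, 33->16
Step 2: Rank sum for X: R1 = 1 + 2 + 3 + 4.5 + 6 + 8 + 10 + 12.5 = 47.
Step 3: U_X = R1 - n1(n1+1)/2 = 47 - 8*9/2 = 47 - 36 = 11.
       U_Y = n1*n2 - U_X = 64 - 11 = 53.
Step 4: Ties are present, so use the tie-corrected normal approximation (with continuity correction) for the p-value.
Step 5: p-value = 0.031076; compare to alpha = 0.05. reject H0.

U_X = 11, p = 0.031076, reject H0 at alpha = 0.05.


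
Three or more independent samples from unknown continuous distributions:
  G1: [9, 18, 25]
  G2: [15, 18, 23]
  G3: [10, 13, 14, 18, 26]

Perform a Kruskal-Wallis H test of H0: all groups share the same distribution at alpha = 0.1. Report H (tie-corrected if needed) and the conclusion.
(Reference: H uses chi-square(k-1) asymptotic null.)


Step 1: Combine all N = 11 observations and assign midranks.
sorted (value, group, rank): (9,G1,1), (10,G3,2), (13,G3,3), (14,G3,4), (15,G2,5), (18,G1,7), (18,G2,7), (18,G3,7), (23,G2,9), (25,G1,10), (26,G3,11)
Step 2: Sum ranks within each group.
R_1 = 18 (n_1 = 3)
R_2 = 21 (n_2 = 3)
R_3 = 27 (n_3 = 5)
Step 3: H = 12/(N(N+1)) * sum(R_i^2/n_i) - 3(N+1)
     = 12/(11*12) * (18^2/3 + 21^2/3 + 27^2/5) - 3*12
     = 0.090909 * 400.8 - 36
     = 0.436364.
Step 4: Ties present; correction factor C = 1 - 24/(11^3 - 11) = 0.981818. Corrected H = 0.436364 / 0.981818 = 0.444444.
Step 5: Under H0, H ~ chi^2(2); p-value = 0.800737.
Step 6: alpha = 0.1. fail to reject H0.

H = 0.4444, df = 2, p = 0.800737, fail to reject H0.


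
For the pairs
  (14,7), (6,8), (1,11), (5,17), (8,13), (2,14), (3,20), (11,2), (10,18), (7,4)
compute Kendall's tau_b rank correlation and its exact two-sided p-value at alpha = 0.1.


Step 1: Enumerate the 45 unordered pairs (i,j) with i<j and classify each by sign(x_j-x_i) * sign(y_j-y_i).
  (1,2):dx=-8,dy=+1->D; (1,3):dx=-13,dy=+4->D; (1,4):dx=-9,dy=+10->D; (1,5):dx=-6,dy=+6->D
  (1,6):dx=-12,dy=+7->D; (1,7):dx=-11,dy=+13->D; (1,8):dx=-3,dy=-5->C; (1,9):dx=-4,dy=+11->D
  (1,10):dx=-7,dy=-3->C; (2,3):dx=-5,dy=+3->D; (2,4):dx=-1,dy=+9->D; (2,5):dx=+2,dy=+5->C
  (2,6):dx=-4,dy=+6->D; (2,7):dx=-3,dy=+12->D; (2,8):dx=+5,dy=-6->D; (2,9):dx=+4,dy=+10->C
  (2,10):dx=+1,dy=-4->D; (3,4):dx=+4,dy=+6->C; (3,5):dx=+7,dy=+2->C; (3,6):dx=+1,dy=+3->C
  (3,7):dx=+2,dy=+9->C; (3,8):dx=+10,dy=-9->D; (3,9):dx=+9,dy=+7->C; (3,10):dx=+6,dy=-7->D
  (4,5):dx=+3,dy=-4->D; (4,6):dx=-3,dy=-3->C; (4,7):dx=-2,dy=+3->D; (4,8):dx=+6,dy=-15->D
  (4,9):dx=+5,dy=+1->C; (4,10):dx=+2,dy=-13->D; (5,6):dx=-6,dy=+1->D; (5,7):dx=-5,dy=+7->D
  (5,8):dx=+3,dy=-11->D; (5,9):dx=+2,dy=+5->C; (5,10):dx=-1,dy=-9->C; (6,7):dx=+1,dy=+6->C
  (6,8):dx=+9,dy=-12->D; (6,9):dx=+8,dy=+4->C; (6,10):dx=+5,dy=-10->D; (7,8):dx=+8,dy=-18->D
  (7,9):dx=+7,dy=-2->D; (7,10):dx=+4,dy=-16->D; (8,9):dx=-1,dy=+16->D; (8,10):dx=-4,dy=+2->D
  (9,10):dx=-3,dy=-14->C
Step 2: C = 16, D = 29, total pairs = 45.
Step 3: tau = (C - D)/(n(n-1)/2) = (16 - 29)/45 = -0.288889.
Step 4: Exact two-sided p-value (enumerate n! = 3628800 permutations of y under H0): p = 0.291248.
Step 5: alpha = 0.1. fail to reject H0.

tau_b = -0.2889 (C=16, D=29), p = 0.291248, fail to reject H0.


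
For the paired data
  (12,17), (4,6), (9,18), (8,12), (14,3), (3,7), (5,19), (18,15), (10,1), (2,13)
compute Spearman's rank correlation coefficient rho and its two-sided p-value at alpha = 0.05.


Step 1: Rank x and y separately (midranks; no ties here).
rank(x): 12->8, 4->3, 9->6, 8->5, 14->9, 3->2, 5->4, 18->10, 10->7, 2->1
rank(y): 17->8, 6->3, 18->9, 12->5, 3->2, 7->4, 19->10, 15->7, 1->1, 13->6
Step 2: d_i = R_x(i) - R_y(i); compute d_i^2.
  (8-8)^2=0, (3-3)^2=0, (6-9)^2=9, (5-5)^2=0, (9-2)^2=49, (2-4)^2=4, (4-10)^2=36, (10-7)^2=9, (7-1)^2=36, (1-6)^2=25
sum(d^2) = 168.
Step 3: rho = 1 - 6*168 / (10*(10^2 - 1)) = 1 - 1008/990 = -0.018182.
Step 4: Under H0, t = rho * sqrt((n-2)/(1-rho^2)) = -0.0514 ~ t(8).
Step 5: Two-sided p-value from the t-distribution with 8 df = 0.960240.
Step 6: alpha = 0.05. fail to reject H0.

rho = -0.0182, p = 0.960240, fail to reject H0 at alpha = 0.05.


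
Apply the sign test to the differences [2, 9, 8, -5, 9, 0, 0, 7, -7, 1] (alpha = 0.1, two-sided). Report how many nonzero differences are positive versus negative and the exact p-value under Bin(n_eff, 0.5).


Step 1: Discard zero differences. Original n = 10; n_eff = number of nonzero differences = 8.
Nonzero differences (with sign): +2, +9, +8, -5, +9, +7, -7, +1
Step 2: Count signs: positive = 6, negative = 2.
Step 3: Under H0: P(positive) = 0.5, so the number of positives S ~ Bin(8, 0.5).
Step 4: Two-sided exact p-value = sum of Bin(8,0.5) probabilities at or below the observed probability = 0.289062.
Step 5: alpha = 0.1. fail to reject H0.

n_eff = 8, pos = 6, neg = 2, p = 0.289062, fail to reject H0.


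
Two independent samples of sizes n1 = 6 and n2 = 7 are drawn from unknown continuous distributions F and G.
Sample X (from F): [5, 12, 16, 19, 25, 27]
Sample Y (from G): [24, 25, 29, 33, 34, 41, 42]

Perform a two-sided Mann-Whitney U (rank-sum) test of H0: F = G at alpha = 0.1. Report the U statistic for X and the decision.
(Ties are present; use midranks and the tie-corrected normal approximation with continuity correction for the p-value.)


Step 1: Combine and sort all 13 observations; assign midranks.
sorted (value, group): (5,X), (12,X), (16,X), (19,X), (24,Y), (25,X), (25,Y), (27,X), (29,Y), (33,Y), (34,Y), (41,Y), (42,Y)
ranks: 5->1, 12->2, 16->3, 19->4, 24->5, 25->6.5, 25->6.5, 27->8, 29->9, 33->10, 34->11, 41->12, 42->13
Step 2: Rank sum for X: R1 = 1 + 2 + 3 + 4 + 6.5 + 8 = 24.5.
Step 3: U_X = R1 - n1(n1+1)/2 = 24.5 - 6*7/2 = 24.5 - 21 = 3.5.
       U_Y = n1*n2 - U_X = 42 - 3.5 = 38.5.
Step 4: Ties are present, so use the tie-corrected normal approximation (with continuity correction) for the p-value.
Step 5: p-value = 0.015019; compare to alpha = 0.1. reject H0.

U_X = 3.5, p = 0.015019, reject H0 at alpha = 0.1.


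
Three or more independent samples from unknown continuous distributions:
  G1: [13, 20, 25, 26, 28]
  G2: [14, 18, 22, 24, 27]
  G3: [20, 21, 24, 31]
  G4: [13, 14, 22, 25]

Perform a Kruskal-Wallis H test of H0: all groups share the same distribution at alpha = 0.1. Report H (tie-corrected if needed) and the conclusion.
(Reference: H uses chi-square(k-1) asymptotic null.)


Step 1: Combine all N = 18 observations and assign midranks.
sorted (value, group, rank): (13,G1,1.5), (13,G4,1.5), (14,G2,3.5), (14,G4,3.5), (18,G2,5), (20,G1,6.5), (20,G3,6.5), (21,G3,8), (22,G2,9.5), (22,G4,9.5), (24,G2,11.5), (24,G3,11.5), (25,G1,13.5), (25,G4,13.5), (26,G1,15), (27,G2,16), (28,G1,17), (31,G3,18)
Step 2: Sum ranks within each group.
R_1 = 53.5 (n_1 = 5)
R_2 = 45.5 (n_2 = 5)
R_3 = 44 (n_3 = 4)
R_4 = 28 (n_4 = 4)
Step 3: H = 12/(N(N+1)) * sum(R_i^2/n_i) - 3(N+1)
     = 12/(18*19) * (53.5^2/5 + 45.5^2/5 + 44^2/4 + 28^2/4) - 3*19
     = 0.035088 * 1666.5 - 57
     = 1.473684.
Step 4: Ties present; correction factor C = 1 - 36/(18^3 - 18) = 0.993808. Corrected H = 1.473684 / 0.993808 = 1.482866.
Step 5: Under H0, H ~ chi^2(3); p-value = 0.686230.
Step 6: alpha = 0.1. fail to reject H0.

H = 1.4829, df = 3, p = 0.686230, fail to reject H0.


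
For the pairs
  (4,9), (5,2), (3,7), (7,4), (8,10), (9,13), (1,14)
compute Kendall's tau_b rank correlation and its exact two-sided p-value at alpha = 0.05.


Step 1: Enumerate the 21 unordered pairs (i,j) with i<j and classify each by sign(x_j-x_i) * sign(y_j-y_i).
  (1,2):dx=+1,dy=-7->D; (1,3):dx=-1,dy=-2->C; (1,4):dx=+3,dy=-5->D; (1,5):dx=+4,dy=+1->C
  (1,6):dx=+5,dy=+4->C; (1,7):dx=-3,dy=+5->D; (2,3):dx=-2,dy=+5->D; (2,4):dx=+2,dy=+2->C
  (2,5):dx=+3,dy=+8->C; (2,6):dx=+4,dy=+11->C; (2,7):dx=-4,dy=+12->D; (3,4):dx=+4,dy=-3->D
  (3,5):dx=+5,dy=+3->C; (3,6):dx=+6,dy=+6->C; (3,7):dx=-2,dy=+7->D; (4,5):dx=+1,dy=+6->C
  (4,6):dx=+2,dy=+9->C; (4,7):dx=-6,dy=+10->D; (5,6):dx=+1,dy=+3->C; (5,7):dx=-7,dy=+4->D
  (6,7):dx=-8,dy=+1->D
Step 2: C = 11, D = 10, total pairs = 21.
Step 3: tau = (C - D)/(n(n-1)/2) = (11 - 10)/21 = 0.047619.
Step 4: Exact two-sided p-value (enumerate n! = 5040 permutations of y under H0): p = 1.000000.
Step 5: alpha = 0.05. fail to reject H0.

tau_b = 0.0476 (C=11, D=10), p = 1.000000, fail to reject H0.


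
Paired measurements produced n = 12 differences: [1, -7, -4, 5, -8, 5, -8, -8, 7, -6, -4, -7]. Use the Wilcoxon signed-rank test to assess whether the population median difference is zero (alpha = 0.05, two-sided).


Step 1: Drop any zero differences (none here) and take |d_i|.
|d| = [1, 7, 4, 5, 8, 5, 8, 8, 7, 6, 4, 7]
Step 2: Midrank |d_i| (ties get averaged ranks).
ranks: |1|->1, |7|->8, |4|->2.5, |5|->4.5, |8|->11, |5|->4.5, |8|->11, |8|->11, |7|->8, |6|->6, |4|->2.5, |7|->8
Step 3: Attach original signs; sum ranks with positive sign and with negative sign.
W+ = 1 + 4.5 + 4.5 + 8 = 18
W- = 8 + 2.5 + 11 + 11 + 11 + 6 + 2.5 + 8 = 60
(Check: W+ + W- = 78 should equal n(n+1)/2 = 78.)
Step 4: Test statistic W = min(W+, W-) = 18.
Step 5: Ties in |d|, so use the tie-corrected normal approximation.
        E[W] = n(n+1)/4 = 12*13/4 = 39.
        Tie groups: |d|=4 (t=2), |d|=5 (t=2), |d|=7 (t=3), |d|=8 (t=3); sum(t^3 - t) = 60.
        Var[W] = n(n+1)(2n+1)/24 - sum(t^3-t)/48 = 3900/24 - 60/48 = 161.25.
        z = (W - E[W]) / sqrt(Var[W]) = (18 - 39) / 12.6984 = -1.6537.
        Two-sided p = 2*Phi(z) = 0.098179.
Step 6: alpha = 0.05. fail to reject H0.

W+ = 18, W- = 60, W = min = 18, p = 0.098179, fail to reject H0.


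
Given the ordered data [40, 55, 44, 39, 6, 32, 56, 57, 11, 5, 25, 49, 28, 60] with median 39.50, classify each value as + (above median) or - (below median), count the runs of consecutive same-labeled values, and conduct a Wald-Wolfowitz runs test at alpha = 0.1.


Step 1: Compute median = 39.50; label A = above, B = below.
Labels in order: AAABBBAABBBABA  (n_A = 7, n_B = 7)
Step 2: Count runs R = 7.
Step 3: Under H0 (random ordering), E[R] = 2*n_A*n_B/(n_A+n_B) + 1 = 2*7*7/14 + 1 = 8.0000.
        Var[R] = 2*n_A*n_B*(2*n_A*n_B - n_A - n_B) / ((n_A+n_B)^2 * (n_A+n_B-1)) = 8232/2548 = 3.2308.
        SD[R] = 1.7974.
Step 4: Continuity-corrected z = (R + 0.5 - E[R]) / SD[R] = (7 + 0.5 - 8.0000) / 1.7974 = -0.2782.
Step 5: Two-sided p-value via normal approximation = 2*(1 - Phi(|z|)) = 0.780879.
Step 6: alpha = 0.1. fail to reject H0.

R = 7, z = -0.2782, p = 0.780879, fail to reject H0.


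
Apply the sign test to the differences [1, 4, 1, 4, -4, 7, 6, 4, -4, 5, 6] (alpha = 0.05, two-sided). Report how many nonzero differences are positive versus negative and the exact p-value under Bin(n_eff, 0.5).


Step 1: Discard zero differences. Original n = 11; n_eff = number of nonzero differences = 11.
Nonzero differences (with sign): +1, +4, +1, +4, -4, +7, +6, +4, -4, +5, +6
Step 2: Count signs: positive = 9, negative = 2.
Step 3: Under H0: P(positive) = 0.5, so the number of positives S ~ Bin(11, 0.5).
Step 4: Two-sided exact p-value = sum of Bin(11,0.5) probabilities at or below the observed probability = 0.065430.
Step 5: alpha = 0.05. fail to reject H0.

n_eff = 11, pos = 9, neg = 2, p = 0.065430, fail to reject H0.


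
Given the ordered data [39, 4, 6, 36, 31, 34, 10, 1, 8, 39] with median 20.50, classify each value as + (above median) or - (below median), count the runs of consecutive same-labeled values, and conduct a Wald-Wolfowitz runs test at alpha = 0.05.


Step 1: Compute median = 20.50; label A = above, B = below.
Labels in order: ABBAAABBBA  (n_A = 5, n_B = 5)
Step 2: Count runs R = 5.
Step 3: Under H0 (random ordering), E[R] = 2*n_A*n_B/(n_A+n_B) + 1 = 2*5*5/10 + 1 = 6.0000.
        Var[R] = 2*n_A*n_B*(2*n_A*n_B - n_A - n_B) / ((n_A+n_B)^2 * (n_A+n_B-1)) = 2000/900 = 2.2222.
        SD[R] = 1.4907.
Step 4: Continuity-corrected z = (R + 0.5 - E[R]) / SD[R] = (5 + 0.5 - 6.0000) / 1.4907 = -0.3354.
Step 5: Two-sided p-value via normal approximation = 2*(1 - Phi(|z|)) = 0.737316.
Step 6: alpha = 0.05. fail to reject H0.

R = 5, z = -0.3354, p = 0.737316, fail to reject H0.


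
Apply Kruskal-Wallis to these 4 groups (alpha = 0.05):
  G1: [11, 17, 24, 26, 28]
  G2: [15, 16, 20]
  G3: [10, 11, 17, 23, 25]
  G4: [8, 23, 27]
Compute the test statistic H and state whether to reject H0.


Step 1: Combine all N = 16 observations and assign midranks.
sorted (value, group, rank): (8,G4,1), (10,G3,2), (11,G1,3.5), (11,G3,3.5), (15,G2,5), (16,G2,6), (17,G1,7.5), (17,G3,7.5), (20,G2,9), (23,G3,10.5), (23,G4,10.5), (24,G1,12), (25,G3,13), (26,G1,14), (27,G4,15), (28,G1,16)
Step 2: Sum ranks within each group.
R_1 = 53 (n_1 = 5)
R_2 = 20 (n_2 = 3)
R_3 = 36.5 (n_3 = 5)
R_4 = 26.5 (n_4 = 3)
Step 3: H = 12/(N(N+1)) * sum(R_i^2/n_i) - 3(N+1)
     = 12/(16*17) * (53^2/5 + 20^2/3 + 36.5^2/5 + 26.5^2/3) - 3*17
     = 0.044118 * 1195.67 - 51
     = 1.750000.
Step 4: Ties present; correction factor C = 1 - 18/(16^3 - 16) = 0.995588. Corrected H = 1.750000 / 0.995588 = 1.757755.
Step 5: Under H0, H ~ chi^2(3); p-value = 0.624171.
Step 6: alpha = 0.05. fail to reject H0.

H = 1.7578, df = 3, p = 0.624171, fail to reject H0.


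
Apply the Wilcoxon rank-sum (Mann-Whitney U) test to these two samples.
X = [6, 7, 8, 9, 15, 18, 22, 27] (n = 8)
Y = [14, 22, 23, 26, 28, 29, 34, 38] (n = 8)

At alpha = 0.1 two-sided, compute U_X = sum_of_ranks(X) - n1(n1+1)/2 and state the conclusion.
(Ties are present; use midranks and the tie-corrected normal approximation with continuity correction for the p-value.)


Step 1: Combine and sort all 16 observations; assign midranks.
sorted (value, group): (6,X), (7,X), (8,X), (9,X), (14,Y), (15,X), (18,X), (22,X), (22,Y), (23,Y), (26,Y), (27,X), (28,Y), (29,Y), (34,Y), (38,Y)
ranks: 6->1, 7->2, 8->3, 9->4, 14->5, 15->6, 18->7, 22->8.5, 22->8.5, 23->10, 26->11, 27->12, 28->13, 29->14, 34->15, 38->16
Step 2: Rank sum for X: R1 = 1 + 2 + 3 + 4 + 6 + 7 + 8.5 + 12 = 43.5.
Step 3: U_X = R1 - n1(n1+1)/2 = 43.5 - 8*9/2 = 43.5 - 36 = 7.5.
       U_Y = n1*n2 - U_X = 64 - 7.5 = 56.5.
Step 4: Ties are present, so use the tie-corrected normal approximation (with continuity correction) for the p-value.
Step 5: p-value = 0.011657; compare to alpha = 0.1. reject H0.

U_X = 7.5, p = 0.011657, reject H0 at alpha = 0.1.


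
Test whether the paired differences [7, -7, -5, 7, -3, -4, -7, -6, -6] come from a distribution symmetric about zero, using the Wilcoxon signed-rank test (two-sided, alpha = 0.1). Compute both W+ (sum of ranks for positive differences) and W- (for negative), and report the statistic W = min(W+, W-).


Step 1: Drop any zero differences (none here) and take |d_i|.
|d| = [7, 7, 5, 7, 3, 4, 7, 6, 6]
Step 2: Midrank |d_i| (ties get averaged ranks).
ranks: |7|->7.5, |7|->7.5, |5|->3, |7|->7.5, |3|->1, |4|->2, |7|->7.5, |6|->4.5, |6|->4.5
Step 3: Attach original signs; sum ranks with positive sign and with negative sign.
W+ = 7.5 + 7.5 = 15
W- = 7.5 + 3 + 1 + 2 + 7.5 + 4.5 + 4.5 = 30
(Check: W+ + W- = 45 should equal n(n+1)/2 = 45.)
Step 4: Test statistic W = min(W+, W-) = 15.
Step 5: Ties in |d|, so use the tie-corrected normal approximation.
        E[W] = n(n+1)/4 = 9*10/4 = 22.5.
        Tie groups: |d|=6 (t=2), |d|=7 (t=4); sum(t^3 - t) = 66.
        Var[W] = n(n+1)(2n+1)/24 - sum(t^3-t)/48 = 1710/24 - 66/48 = 69.875.
        z = (W - E[W]) / sqrt(Var[W]) = (15 - 22.5) / 8.3591 = -0.8972.
        Two-sided p = 2*Phi(z) = 0.369600.
Step 6: alpha = 0.1. fail to reject H0.

W+ = 15, W- = 30, W = min = 15, p = 0.369600, fail to reject H0.


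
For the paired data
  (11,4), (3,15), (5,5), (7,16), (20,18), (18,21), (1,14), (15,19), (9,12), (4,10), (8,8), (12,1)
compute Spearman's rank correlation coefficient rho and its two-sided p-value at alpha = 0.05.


Step 1: Rank x and y separately (midranks; no ties here).
rank(x): 11->8, 3->2, 5->4, 7->5, 20->12, 18->11, 1->1, 15->10, 9->7, 4->3, 8->6, 12->9
rank(y): 4->2, 15->8, 5->3, 16->9, 18->10, 21->12, 14->7, 19->11, 12->6, 10->5, 8->4, 1->1
Step 2: d_i = R_x(i) - R_y(i); compute d_i^2.
  (8-2)^2=36, (2-8)^2=36, (4-3)^2=1, (5-9)^2=16, (12-10)^2=4, (11-12)^2=1, (1-7)^2=36, (10-11)^2=1, (7-6)^2=1, (3-5)^2=4, (6-4)^2=4, (9-1)^2=64
sum(d^2) = 204.
Step 3: rho = 1 - 6*204 / (12*(12^2 - 1)) = 1 - 1224/1716 = 0.286713.
Step 4: Under H0, t = rho * sqrt((n-2)/(1-rho^2)) = 0.9464 ~ t(10).
Step 5: Two-sided p-value from the t-distribution with 10 df = 0.366251.
Step 6: alpha = 0.05. fail to reject H0.

rho = 0.2867, p = 0.366251, fail to reject H0 at alpha = 0.05.


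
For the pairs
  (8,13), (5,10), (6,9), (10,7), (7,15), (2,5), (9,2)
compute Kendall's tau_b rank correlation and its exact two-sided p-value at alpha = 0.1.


Step 1: Enumerate the 21 unordered pairs (i,j) with i<j and classify each by sign(x_j-x_i) * sign(y_j-y_i).
  (1,2):dx=-3,dy=-3->C; (1,3):dx=-2,dy=-4->C; (1,4):dx=+2,dy=-6->D; (1,5):dx=-1,dy=+2->D
  (1,6):dx=-6,dy=-8->C; (1,7):dx=+1,dy=-11->D; (2,3):dx=+1,dy=-1->D; (2,4):dx=+5,dy=-3->D
  (2,5):dx=+2,dy=+5->C; (2,6):dx=-3,dy=-5->C; (2,7):dx=+4,dy=-8->D; (3,4):dx=+4,dy=-2->D
  (3,5):dx=+1,dy=+6->C; (3,6):dx=-4,dy=-4->C; (3,7):dx=+3,dy=-7->D; (4,5):dx=-3,dy=+8->D
  (4,6):dx=-8,dy=-2->C; (4,7):dx=-1,dy=-5->C; (5,6):dx=-5,dy=-10->C; (5,7):dx=+2,dy=-13->D
  (6,7):dx=+7,dy=-3->D
Step 2: C = 10, D = 11, total pairs = 21.
Step 3: tau = (C - D)/(n(n-1)/2) = (10 - 11)/21 = -0.047619.
Step 4: Exact two-sided p-value (enumerate n! = 5040 permutations of y under H0): p = 1.000000.
Step 5: alpha = 0.1. fail to reject H0.

tau_b = -0.0476 (C=10, D=11), p = 1.000000, fail to reject H0.


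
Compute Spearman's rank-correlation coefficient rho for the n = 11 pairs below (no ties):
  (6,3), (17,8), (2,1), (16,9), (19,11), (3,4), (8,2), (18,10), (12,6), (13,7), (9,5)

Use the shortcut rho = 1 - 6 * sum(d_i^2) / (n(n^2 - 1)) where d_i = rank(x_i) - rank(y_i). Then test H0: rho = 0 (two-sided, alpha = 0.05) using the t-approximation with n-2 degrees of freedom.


Step 1: Rank x and y separately (midranks; no ties here).
rank(x): 6->3, 17->9, 2->1, 16->8, 19->11, 3->2, 8->4, 18->10, 12->6, 13->7, 9->5
rank(y): 3->3, 8->8, 1->1, 9->9, 11->11, 4->4, 2->2, 10->10, 6->6, 7->7, 5->5
Step 2: d_i = R_x(i) - R_y(i); compute d_i^2.
  (3-3)^2=0, (9-8)^2=1, (1-1)^2=0, (8-9)^2=1, (11-11)^2=0, (2-4)^2=4, (4-2)^2=4, (10-10)^2=0, (6-6)^2=0, (7-7)^2=0, (5-5)^2=0
sum(d^2) = 10.
Step 3: rho = 1 - 6*10 / (11*(11^2 - 1)) = 1 - 60/1320 = 0.954545.
Step 4: Under H0, t = rho * sqrt((n-2)/(1-rho^2)) = 9.6074 ~ t(9).
Step 5: Two-sided p-value from the t-distribution with 9 df = 0.000005.
Step 6: alpha = 0.05. reject H0.

rho = 0.9545, p = 0.000005, reject H0 at alpha = 0.05.


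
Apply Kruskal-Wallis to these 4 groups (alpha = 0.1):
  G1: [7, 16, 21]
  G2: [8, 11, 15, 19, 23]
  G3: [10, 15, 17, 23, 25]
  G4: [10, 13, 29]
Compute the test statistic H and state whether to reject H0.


Step 1: Combine all N = 16 observations and assign midranks.
sorted (value, group, rank): (7,G1,1), (8,G2,2), (10,G3,3.5), (10,G4,3.5), (11,G2,5), (13,G4,6), (15,G2,7.5), (15,G3,7.5), (16,G1,9), (17,G3,10), (19,G2,11), (21,G1,12), (23,G2,13.5), (23,G3,13.5), (25,G3,15), (29,G4,16)
Step 2: Sum ranks within each group.
R_1 = 22 (n_1 = 3)
R_2 = 39 (n_2 = 5)
R_3 = 49.5 (n_3 = 5)
R_4 = 25.5 (n_4 = 3)
Step 3: H = 12/(N(N+1)) * sum(R_i^2/n_i) - 3(N+1)
     = 12/(16*17) * (22^2/3 + 39^2/5 + 49.5^2/5 + 25.5^2/3) - 3*17
     = 0.044118 * 1172.33 - 51
     = 0.720588.
Step 4: Ties present; correction factor C = 1 - 18/(16^3 - 16) = 0.995588. Corrected H = 0.720588 / 0.995588 = 0.723781.
Step 5: Under H0, H ~ chi^2(3); p-value = 0.867597.
Step 6: alpha = 0.1. fail to reject H0.

H = 0.7238, df = 3, p = 0.867597, fail to reject H0.


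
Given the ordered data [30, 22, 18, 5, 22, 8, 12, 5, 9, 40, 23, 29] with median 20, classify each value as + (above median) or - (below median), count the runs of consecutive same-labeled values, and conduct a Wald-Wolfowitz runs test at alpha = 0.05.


Step 1: Compute median = 20; label A = above, B = below.
Labels in order: AABBABBBBAAA  (n_A = 6, n_B = 6)
Step 2: Count runs R = 5.
Step 3: Under H0 (random ordering), E[R] = 2*n_A*n_B/(n_A+n_B) + 1 = 2*6*6/12 + 1 = 7.0000.
        Var[R] = 2*n_A*n_B*(2*n_A*n_B - n_A - n_B) / ((n_A+n_B)^2 * (n_A+n_B-1)) = 4320/1584 = 2.7273.
        SD[R] = 1.6514.
Step 4: Continuity-corrected z = (R + 0.5 - E[R]) / SD[R] = (5 + 0.5 - 7.0000) / 1.6514 = -0.9083.
Step 5: Two-sided p-value via normal approximation = 2*(1 - Phi(|z|)) = 0.363722.
Step 6: alpha = 0.05. fail to reject H0.

R = 5, z = -0.9083, p = 0.363722, fail to reject H0.


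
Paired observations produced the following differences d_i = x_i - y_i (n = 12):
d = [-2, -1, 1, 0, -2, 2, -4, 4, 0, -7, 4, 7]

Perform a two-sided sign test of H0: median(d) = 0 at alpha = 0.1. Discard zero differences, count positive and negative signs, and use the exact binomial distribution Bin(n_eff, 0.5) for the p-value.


Step 1: Discard zero differences. Original n = 12; n_eff = number of nonzero differences = 10.
Nonzero differences (with sign): -2, -1, +1, -2, +2, -4, +4, -7, +4, +7
Step 2: Count signs: positive = 5, negative = 5.
Step 3: Under H0: P(positive) = 0.5, so the number of positives S ~ Bin(10, 0.5).
Step 4: Two-sided exact p-value = sum of Bin(10,0.5) probabilities at or below the observed probability = 1.000000.
Step 5: alpha = 0.1. fail to reject H0.

n_eff = 10, pos = 5, neg = 5, p = 1.000000, fail to reject H0.


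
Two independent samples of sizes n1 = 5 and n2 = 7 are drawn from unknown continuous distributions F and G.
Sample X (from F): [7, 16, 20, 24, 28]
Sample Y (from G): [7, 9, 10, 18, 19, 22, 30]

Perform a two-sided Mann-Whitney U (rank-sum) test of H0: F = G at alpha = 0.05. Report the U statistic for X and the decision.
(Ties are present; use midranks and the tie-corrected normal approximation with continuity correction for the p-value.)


Step 1: Combine and sort all 12 observations; assign midranks.
sorted (value, group): (7,X), (7,Y), (9,Y), (10,Y), (16,X), (18,Y), (19,Y), (20,X), (22,Y), (24,X), (28,X), (30,Y)
ranks: 7->1.5, 7->1.5, 9->3, 10->4, 16->5, 18->6, 19->7, 20->8, 22->9, 24->10, 28->11, 30->12
Step 2: Rank sum for X: R1 = 1.5 + 5 + 8 + 10 + 11 = 35.5.
Step 3: U_X = R1 - n1(n1+1)/2 = 35.5 - 5*6/2 = 35.5 - 15 = 20.5.
       U_Y = n1*n2 - U_X = 35 - 20.5 = 14.5.
Step 4: Ties are present, so use the tie-corrected normal approximation (with continuity correction) for the p-value.
Step 5: p-value = 0.684221; compare to alpha = 0.05. fail to reject H0.

U_X = 20.5, p = 0.684221, fail to reject H0 at alpha = 0.05.
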